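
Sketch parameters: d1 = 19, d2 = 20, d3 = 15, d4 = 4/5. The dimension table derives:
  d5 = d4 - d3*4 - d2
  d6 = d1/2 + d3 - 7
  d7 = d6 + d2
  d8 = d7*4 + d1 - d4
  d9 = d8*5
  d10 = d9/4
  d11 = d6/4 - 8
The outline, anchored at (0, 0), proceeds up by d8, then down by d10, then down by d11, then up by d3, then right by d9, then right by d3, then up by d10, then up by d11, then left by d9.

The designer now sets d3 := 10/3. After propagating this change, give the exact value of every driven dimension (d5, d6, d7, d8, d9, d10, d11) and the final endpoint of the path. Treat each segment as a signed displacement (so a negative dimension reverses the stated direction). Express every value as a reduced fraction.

Apply edit: d3 := 10/3
  d5 = d4 - d3*4 - d2 = -488/15
  d6 = d1/2 + d3 - 7 = 35/6
  d7 = d6 + d2 = 155/6
  d8 = d7*4 + d1 - d4 = 1823/15
  d9 = d8*5 = 1823/3
  d10 = d9/4 = 1823/12
  d11 = d6/4 - 8 = -157/24
Walk from origin (0, 0):
  seg 1: up by d8 = 1823/15 → (0, 1823/15)
  seg 2: down by d10 = 1823/12 → (0, -1823/60)
  seg 3: down by d11 = -157/24 → (0, -2861/120)
  seg 4: up by d3 = 10/3 → (0, -2461/120)
  seg 5: right by d9 = 1823/3 → (1823/3, -2461/120)
  seg 6: right by d3 = 10/3 → (611, -2461/120)
  seg 7: up by d10 = 1823/12 → (611, 15769/120)
  seg 8: up by d11 = -157/24 → (611, 1873/15)
  seg 9: left by d9 = 1823/3 → (10/3, 1873/15)

d5 = -488/15
d6 = 35/6
d7 = 155/6
d8 = 1823/15
d9 = 1823/3
d10 = 1823/12
d11 = -157/24
endpoint = (10/3, 1873/15)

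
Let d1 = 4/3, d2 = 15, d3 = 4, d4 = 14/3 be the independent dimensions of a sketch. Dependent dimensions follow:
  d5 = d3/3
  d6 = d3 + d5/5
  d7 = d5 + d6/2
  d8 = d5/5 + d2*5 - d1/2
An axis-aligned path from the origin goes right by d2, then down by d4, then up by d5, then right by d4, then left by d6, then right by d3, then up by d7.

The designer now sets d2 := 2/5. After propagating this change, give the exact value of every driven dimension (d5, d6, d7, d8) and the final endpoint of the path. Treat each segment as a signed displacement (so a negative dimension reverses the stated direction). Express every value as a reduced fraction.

Apply edit: d2 := 2/5
  d5 = d3/3 = 4/3
  d6 = d3 + d5/5 = 64/15
  d7 = d5 + d6/2 = 52/15
  d8 = d5/5 + d2*5 - d1/2 = 8/5
Walk from origin (0, 0):
  seg 1: right by d2 = 2/5 → (2/5, 0)
  seg 2: down by d4 = 14/3 → (2/5, -14/3)
  seg 3: up by d5 = 4/3 → (2/5, -10/3)
  seg 4: right by d4 = 14/3 → (76/15, -10/3)
  seg 5: left by d6 = 64/15 → (4/5, -10/3)
  seg 6: right by d3 = 4 → (24/5, -10/3)
  seg 7: up by d7 = 52/15 → (24/5, 2/15)

d5 = 4/3
d6 = 64/15
d7 = 52/15
d8 = 8/5
endpoint = (24/5, 2/15)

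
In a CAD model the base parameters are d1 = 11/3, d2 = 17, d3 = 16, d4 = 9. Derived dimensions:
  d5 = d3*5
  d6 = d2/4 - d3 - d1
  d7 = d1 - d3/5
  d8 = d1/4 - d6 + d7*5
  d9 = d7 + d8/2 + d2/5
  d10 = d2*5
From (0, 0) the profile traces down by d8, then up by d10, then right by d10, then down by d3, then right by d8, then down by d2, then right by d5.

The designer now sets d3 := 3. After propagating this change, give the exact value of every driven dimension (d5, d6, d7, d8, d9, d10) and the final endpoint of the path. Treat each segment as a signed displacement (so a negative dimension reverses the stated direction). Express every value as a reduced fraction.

d5 = 15
d6 = -29/12
d7 = 46/15
d8 = 56/3
d9 = 79/5
d10 = 85
endpoint = (356/3, 139/3)

Apply edit: d3 := 3
  d5 = d3*5 = 15
  d6 = d2/4 - d3 - d1 = -29/12
  d7 = d1 - d3/5 = 46/15
  d8 = d1/4 - d6 + d7*5 = 56/3
  d9 = d7 + d8/2 + d2/5 = 79/5
  d10 = d2*5 = 85
Walk from origin (0, 0):
  seg 1: down by d8 = 56/3 → (0, -56/3)
  seg 2: up by d10 = 85 → (0, 199/3)
  seg 3: right by d10 = 85 → (85, 199/3)
  seg 4: down by d3 = 3 → (85, 190/3)
  seg 5: right by d8 = 56/3 → (311/3, 190/3)
  seg 6: down by d2 = 17 → (311/3, 139/3)
  seg 7: right by d5 = 15 → (356/3, 139/3)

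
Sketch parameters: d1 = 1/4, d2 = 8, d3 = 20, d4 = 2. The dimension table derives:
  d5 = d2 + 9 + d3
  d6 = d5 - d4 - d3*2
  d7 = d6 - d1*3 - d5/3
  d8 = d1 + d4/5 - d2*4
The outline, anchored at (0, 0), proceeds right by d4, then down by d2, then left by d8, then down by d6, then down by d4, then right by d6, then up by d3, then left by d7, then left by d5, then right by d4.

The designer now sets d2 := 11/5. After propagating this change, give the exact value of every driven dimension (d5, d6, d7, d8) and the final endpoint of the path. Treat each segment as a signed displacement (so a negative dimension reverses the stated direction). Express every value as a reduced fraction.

Apply edit: d2 := 11/5
  d5 = d2 + 9 + d3 = 156/5
  d6 = d5 - d4 - d3*2 = -54/5
  d7 = d6 - d1*3 - d5/3 = -439/20
  d8 = d1 + d4/5 - d2*4 = -163/20
Walk from origin (0, 0):
  seg 1: right by d4 = 2 → (2, 0)
  seg 2: down by d2 = 11/5 → (2, -11/5)
  seg 3: left by d8 = -163/20 → (203/20, -11/5)
  seg 4: down by d6 = -54/5 → (203/20, 43/5)
  seg 5: down by d4 = 2 → (203/20, 33/5)
  seg 6: right by d6 = -54/5 → (-13/20, 33/5)
  seg 7: up by d3 = 20 → (-13/20, 133/5)
  seg 8: left by d7 = -439/20 → (213/10, 133/5)
  seg 9: left by d5 = 156/5 → (-99/10, 133/5)
  seg 10: right by d4 = 2 → (-79/10, 133/5)

d5 = 156/5
d6 = -54/5
d7 = -439/20
d8 = -163/20
endpoint = (-79/10, 133/5)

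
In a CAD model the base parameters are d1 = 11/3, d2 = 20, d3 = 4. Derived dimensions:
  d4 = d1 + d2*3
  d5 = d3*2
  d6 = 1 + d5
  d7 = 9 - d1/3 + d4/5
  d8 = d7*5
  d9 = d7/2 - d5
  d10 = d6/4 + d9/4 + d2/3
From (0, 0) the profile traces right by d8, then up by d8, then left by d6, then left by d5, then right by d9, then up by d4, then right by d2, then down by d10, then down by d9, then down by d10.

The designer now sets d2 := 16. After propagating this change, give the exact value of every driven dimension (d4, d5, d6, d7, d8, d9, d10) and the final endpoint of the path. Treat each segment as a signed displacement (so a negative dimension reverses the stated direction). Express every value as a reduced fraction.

d4 = 155/3
d5 = 8
d6 = 9
d7 = 163/9
d8 = 815/9
d9 = 19/18
d10 = 565/72
endpoint = (1631/18, 4517/36)

Apply edit: d2 := 16
  d4 = d1 + d2*3 = 155/3
  d5 = d3*2 = 8
  d6 = 1 + d5 = 9
  d7 = 9 - d1/3 + d4/5 = 163/9
  d8 = d7*5 = 815/9
  d9 = d7/2 - d5 = 19/18
  d10 = d6/4 + d9/4 + d2/3 = 565/72
Walk from origin (0, 0):
  seg 1: right by d8 = 815/9 → (815/9, 0)
  seg 2: up by d8 = 815/9 → (815/9, 815/9)
  seg 3: left by d6 = 9 → (734/9, 815/9)
  seg 4: left by d5 = 8 → (662/9, 815/9)
  seg 5: right by d9 = 19/18 → (1343/18, 815/9)
  seg 6: up by d4 = 155/3 → (1343/18, 1280/9)
  seg 7: right by d2 = 16 → (1631/18, 1280/9)
  seg 8: down by d10 = 565/72 → (1631/18, 1075/8)
  seg 9: down by d9 = 19/18 → (1631/18, 9599/72)
  seg 10: down by d10 = 565/72 → (1631/18, 4517/36)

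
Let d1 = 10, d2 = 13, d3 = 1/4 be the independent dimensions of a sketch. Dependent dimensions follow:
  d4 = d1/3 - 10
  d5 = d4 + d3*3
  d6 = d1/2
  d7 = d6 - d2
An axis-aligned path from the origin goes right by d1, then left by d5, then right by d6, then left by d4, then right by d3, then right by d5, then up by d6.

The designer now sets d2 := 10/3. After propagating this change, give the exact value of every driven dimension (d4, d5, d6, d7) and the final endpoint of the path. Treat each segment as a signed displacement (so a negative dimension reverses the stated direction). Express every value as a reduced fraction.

Apply edit: d2 := 10/3
  d4 = d1/3 - 10 = -20/3
  d5 = d4 + d3*3 = -71/12
  d6 = d1/2 = 5
  d7 = d6 - d2 = 5/3
Walk from origin (0, 0):
  seg 1: right by d1 = 10 → (10, 0)
  seg 2: left by d5 = -71/12 → (191/12, 0)
  seg 3: right by d6 = 5 → (251/12, 0)
  seg 4: left by d4 = -20/3 → (331/12, 0)
  seg 5: right by d3 = 1/4 → (167/6, 0)
  seg 6: right by d5 = -71/12 → (263/12, 0)
  seg 7: up by d6 = 5 → (263/12, 5)

d4 = -20/3
d5 = -71/12
d6 = 5
d7 = 5/3
endpoint = (263/12, 5)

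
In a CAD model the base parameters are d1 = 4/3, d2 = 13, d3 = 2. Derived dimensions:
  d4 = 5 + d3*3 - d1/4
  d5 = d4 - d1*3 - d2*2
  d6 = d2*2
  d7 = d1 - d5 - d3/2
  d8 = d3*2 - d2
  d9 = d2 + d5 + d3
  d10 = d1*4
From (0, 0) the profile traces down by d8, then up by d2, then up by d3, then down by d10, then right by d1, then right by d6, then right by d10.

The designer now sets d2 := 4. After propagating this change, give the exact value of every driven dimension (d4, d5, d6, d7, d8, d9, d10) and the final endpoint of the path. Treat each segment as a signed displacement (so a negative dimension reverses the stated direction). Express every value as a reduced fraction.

d4 = 32/3
d5 = -4/3
d6 = 8
d7 = 5/3
d8 = 0
d9 = 14/3
d10 = 16/3
endpoint = (44/3, 2/3)

Apply edit: d2 := 4
  d4 = 5 + d3*3 - d1/4 = 32/3
  d5 = d4 - d1*3 - d2*2 = -4/3
  d6 = d2*2 = 8
  d7 = d1 - d5 - d3/2 = 5/3
  d8 = d3*2 - d2 = 0
  d9 = d2 + d5 + d3 = 14/3
  d10 = d1*4 = 16/3
Walk from origin (0, 0):
  seg 1: down by d8 = 0 → (0, 0)
  seg 2: up by d2 = 4 → (0, 4)
  seg 3: up by d3 = 2 → (0, 6)
  seg 4: down by d10 = 16/3 → (0, 2/3)
  seg 5: right by d1 = 4/3 → (4/3, 2/3)
  seg 6: right by d6 = 8 → (28/3, 2/3)
  seg 7: right by d10 = 16/3 → (44/3, 2/3)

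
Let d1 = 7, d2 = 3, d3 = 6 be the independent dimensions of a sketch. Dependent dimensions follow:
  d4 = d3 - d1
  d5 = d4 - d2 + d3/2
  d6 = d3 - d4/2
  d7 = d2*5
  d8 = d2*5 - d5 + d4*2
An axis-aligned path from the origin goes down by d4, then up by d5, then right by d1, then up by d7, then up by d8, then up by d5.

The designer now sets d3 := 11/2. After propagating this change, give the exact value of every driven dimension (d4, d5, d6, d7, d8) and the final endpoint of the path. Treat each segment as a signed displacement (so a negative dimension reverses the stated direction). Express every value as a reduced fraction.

d4 = -3/2
d5 = -7/4
d6 = 25/4
d7 = 15
d8 = 55/4
endpoint = (7, 107/4)

Apply edit: d3 := 11/2
  d4 = d3 - d1 = -3/2
  d5 = d4 - d2 + d3/2 = -7/4
  d6 = d3 - d4/2 = 25/4
  d7 = d2*5 = 15
  d8 = d2*5 - d5 + d4*2 = 55/4
Walk from origin (0, 0):
  seg 1: down by d4 = -3/2 → (0, 3/2)
  seg 2: up by d5 = -7/4 → (0, -1/4)
  seg 3: right by d1 = 7 → (7, -1/4)
  seg 4: up by d7 = 15 → (7, 59/4)
  seg 5: up by d8 = 55/4 → (7, 57/2)
  seg 6: up by d5 = -7/4 → (7, 107/4)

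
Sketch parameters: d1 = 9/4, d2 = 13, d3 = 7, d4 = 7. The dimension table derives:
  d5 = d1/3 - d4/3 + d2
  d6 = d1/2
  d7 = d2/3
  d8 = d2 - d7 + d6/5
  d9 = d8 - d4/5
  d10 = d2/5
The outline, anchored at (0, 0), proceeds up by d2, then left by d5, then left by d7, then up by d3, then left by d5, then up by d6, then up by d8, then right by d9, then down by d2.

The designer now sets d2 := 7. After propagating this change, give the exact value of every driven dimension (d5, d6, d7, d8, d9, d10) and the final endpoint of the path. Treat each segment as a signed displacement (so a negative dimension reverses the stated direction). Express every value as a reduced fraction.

d5 = 65/12
d6 = 9/8
d7 = 7/3
d8 = 587/120
d9 = 419/120
d10 = 7/5
endpoint = (-387/40, 781/60)

Apply edit: d2 := 7
  d5 = d1/3 - d4/3 + d2 = 65/12
  d6 = d1/2 = 9/8
  d7 = d2/3 = 7/3
  d8 = d2 - d7 + d6/5 = 587/120
  d9 = d8 - d4/5 = 419/120
  d10 = d2/5 = 7/5
Walk from origin (0, 0):
  seg 1: up by d2 = 7 → (0, 7)
  seg 2: left by d5 = 65/12 → (-65/12, 7)
  seg 3: left by d7 = 7/3 → (-31/4, 7)
  seg 4: up by d3 = 7 → (-31/4, 14)
  seg 5: left by d5 = 65/12 → (-79/6, 14)
  seg 6: up by d6 = 9/8 → (-79/6, 121/8)
  seg 7: up by d8 = 587/120 → (-79/6, 1201/60)
  seg 8: right by d9 = 419/120 → (-387/40, 1201/60)
  seg 9: down by d2 = 7 → (-387/40, 781/60)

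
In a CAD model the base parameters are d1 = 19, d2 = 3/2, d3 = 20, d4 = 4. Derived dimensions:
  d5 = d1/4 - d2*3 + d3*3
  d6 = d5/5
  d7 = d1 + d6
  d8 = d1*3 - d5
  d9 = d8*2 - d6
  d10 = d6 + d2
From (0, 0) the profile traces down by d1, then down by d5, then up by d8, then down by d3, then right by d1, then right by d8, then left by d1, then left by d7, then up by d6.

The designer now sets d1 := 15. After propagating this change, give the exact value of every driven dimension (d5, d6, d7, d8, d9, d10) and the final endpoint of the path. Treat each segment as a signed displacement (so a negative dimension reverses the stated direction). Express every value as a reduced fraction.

d5 = 237/4
d6 = 237/20
d7 = 537/20
d8 = -57/4
d9 = -807/20
d10 = 267/20
endpoint = (-411/10, -1933/20)

Apply edit: d1 := 15
  d5 = d1/4 - d2*3 + d3*3 = 237/4
  d6 = d5/5 = 237/20
  d7 = d1 + d6 = 537/20
  d8 = d1*3 - d5 = -57/4
  d9 = d8*2 - d6 = -807/20
  d10 = d6 + d2 = 267/20
Walk from origin (0, 0):
  seg 1: down by d1 = 15 → (0, -15)
  seg 2: down by d5 = 237/4 → (0, -297/4)
  seg 3: up by d8 = -57/4 → (0, -177/2)
  seg 4: down by d3 = 20 → (0, -217/2)
  seg 5: right by d1 = 15 → (15, -217/2)
  seg 6: right by d8 = -57/4 → (3/4, -217/2)
  seg 7: left by d1 = 15 → (-57/4, -217/2)
  seg 8: left by d7 = 537/20 → (-411/10, -217/2)
  seg 9: up by d6 = 237/20 → (-411/10, -1933/20)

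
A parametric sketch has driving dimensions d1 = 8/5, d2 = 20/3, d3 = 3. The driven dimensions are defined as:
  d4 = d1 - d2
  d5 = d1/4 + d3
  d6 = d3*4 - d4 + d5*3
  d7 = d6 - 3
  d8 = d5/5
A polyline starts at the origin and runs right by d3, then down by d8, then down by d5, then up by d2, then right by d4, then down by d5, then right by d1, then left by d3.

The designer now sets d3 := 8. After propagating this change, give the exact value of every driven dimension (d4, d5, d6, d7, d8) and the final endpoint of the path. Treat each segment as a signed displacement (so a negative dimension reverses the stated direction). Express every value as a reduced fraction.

Apply edit: d3 := 8
  d4 = d1 - d2 = -76/15
  d5 = d1/4 + d3 = 42/5
  d6 = d3*4 - d4 + d5*3 = 934/15
  d7 = d6 - 3 = 889/15
  d8 = d5/5 = 42/25
Walk from origin (0, 0):
  seg 1: right by d3 = 8 → (8, 0)
  seg 2: down by d8 = 42/25 → (8, -42/25)
  seg 3: down by d5 = 42/5 → (8, -252/25)
  seg 4: up by d2 = 20/3 → (8, -256/75)
  seg 5: right by d4 = -76/15 → (44/15, -256/75)
  seg 6: down by d5 = 42/5 → (44/15, -886/75)
  seg 7: right by d1 = 8/5 → (68/15, -886/75)
  seg 8: left by d3 = 8 → (-52/15, -886/75)

d4 = -76/15
d5 = 42/5
d6 = 934/15
d7 = 889/15
d8 = 42/25
endpoint = (-52/15, -886/75)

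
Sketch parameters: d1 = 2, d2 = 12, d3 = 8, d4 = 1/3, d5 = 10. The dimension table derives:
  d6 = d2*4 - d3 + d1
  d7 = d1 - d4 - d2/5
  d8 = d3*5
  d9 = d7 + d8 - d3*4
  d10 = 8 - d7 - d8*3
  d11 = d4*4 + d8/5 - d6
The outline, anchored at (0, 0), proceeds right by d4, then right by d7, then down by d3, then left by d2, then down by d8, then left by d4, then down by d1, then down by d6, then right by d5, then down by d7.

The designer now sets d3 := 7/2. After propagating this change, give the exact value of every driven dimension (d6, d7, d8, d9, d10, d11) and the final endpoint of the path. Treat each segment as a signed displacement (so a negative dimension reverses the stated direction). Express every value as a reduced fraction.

d6 = 93/2
d7 = -11/15
d8 = 35/2
d9 = 83/30
d10 = -1313/30
d11 = -125/3
endpoint = (-41/15, -2063/30)

Apply edit: d3 := 7/2
  d6 = d2*4 - d3 + d1 = 93/2
  d7 = d1 - d4 - d2/5 = -11/15
  d8 = d3*5 = 35/2
  d9 = d7 + d8 - d3*4 = 83/30
  d10 = 8 - d7 - d8*3 = -1313/30
  d11 = d4*4 + d8/5 - d6 = -125/3
Walk from origin (0, 0):
  seg 1: right by d4 = 1/3 → (1/3, 0)
  seg 2: right by d7 = -11/15 → (-2/5, 0)
  seg 3: down by d3 = 7/2 → (-2/5, -7/2)
  seg 4: left by d2 = 12 → (-62/5, -7/2)
  seg 5: down by d8 = 35/2 → (-62/5, -21)
  seg 6: left by d4 = 1/3 → (-191/15, -21)
  seg 7: down by d1 = 2 → (-191/15, -23)
  seg 8: down by d6 = 93/2 → (-191/15, -139/2)
  seg 9: right by d5 = 10 → (-41/15, -139/2)
  seg 10: down by d7 = -11/15 → (-41/15, -2063/30)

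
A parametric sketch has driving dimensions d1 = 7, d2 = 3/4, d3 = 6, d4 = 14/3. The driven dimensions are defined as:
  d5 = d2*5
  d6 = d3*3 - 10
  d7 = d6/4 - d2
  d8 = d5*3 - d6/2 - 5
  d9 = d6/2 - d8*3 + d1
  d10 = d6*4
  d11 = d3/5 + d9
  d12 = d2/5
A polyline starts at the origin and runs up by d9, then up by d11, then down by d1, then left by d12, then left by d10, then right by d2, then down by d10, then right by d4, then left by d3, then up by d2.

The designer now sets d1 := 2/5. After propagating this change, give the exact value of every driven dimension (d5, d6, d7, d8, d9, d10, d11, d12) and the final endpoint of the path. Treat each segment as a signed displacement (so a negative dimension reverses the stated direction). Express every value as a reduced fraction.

Apply edit: d1 := 2/5
  d5 = d2*5 = 15/4
  d6 = d3*3 - 10 = 8
  d7 = d6/4 - d2 = 5/4
  d8 = d5*3 - d6/2 - 5 = 9/4
  d9 = d6/2 - d8*3 + d1 = -47/20
  d10 = d6*4 = 32
  d11 = d3/5 + d9 = -23/20
  d12 = d2/5 = 3/20
Walk from origin (0, 0):
  seg 1: up by d9 = -47/20 → (0, -47/20)
  seg 2: up by d11 = -23/20 → (0, -7/2)
  seg 3: down by d1 = 2/5 → (0, -39/10)
  seg 4: left by d12 = 3/20 → (-3/20, -39/10)
  seg 5: left by d10 = 32 → (-643/20, -39/10)
  seg 6: right by d2 = 3/4 → (-157/5, -39/10)
  seg 7: down by d10 = 32 → (-157/5, -359/10)
  seg 8: right by d4 = 14/3 → (-401/15, -359/10)
  seg 9: left by d3 = 6 → (-491/15, -359/10)
  seg 10: up by d2 = 3/4 → (-491/15, -703/20)

d5 = 15/4
d6 = 8
d7 = 5/4
d8 = 9/4
d9 = -47/20
d10 = 32
d11 = -23/20
d12 = 3/20
endpoint = (-491/15, -703/20)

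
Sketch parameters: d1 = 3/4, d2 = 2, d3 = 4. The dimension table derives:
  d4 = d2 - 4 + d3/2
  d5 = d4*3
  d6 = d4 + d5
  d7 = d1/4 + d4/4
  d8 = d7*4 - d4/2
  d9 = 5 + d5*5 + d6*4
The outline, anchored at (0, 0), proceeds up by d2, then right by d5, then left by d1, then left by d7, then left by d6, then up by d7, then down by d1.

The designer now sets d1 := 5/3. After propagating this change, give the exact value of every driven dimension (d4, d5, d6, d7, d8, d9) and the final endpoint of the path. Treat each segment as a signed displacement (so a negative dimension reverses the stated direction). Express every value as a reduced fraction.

d4 = 0
d5 = 0
d6 = 0
d7 = 5/12
d8 = 5/3
d9 = 5
endpoint = (-25/12, 3/4)

Apply edit: d1 := 5/3
  d4 = d2 - 4 + d3/2 = 0
  d5 = d4*3 = 0
  d6 = d4 + d5 = 0
  d7 = d1/4 + d4/4 = 5/12
  d8 = d7*4 - d4/2 = 5/3
  d9 = 5 + d5*5 + d6*4 = 5
Walk from origin (0, 0):
  seg 1: up by d2 = 2 → (0, 2)
  seg 2: right by d5 = 0 → (0, 2)
  seg 3: left by d1 = 5/3 → (-5/3, 2)
  seg 4: left by d7 = 5/12 → (-25/12, 2)
  seg 5: left by d6 = 0 → (-25/12, 2)
  seg 6: up by d7 = 5/12 → (-25/12, 29/12)
  seg 7: down by d1 = 5/3 → (-25/12, 3/4)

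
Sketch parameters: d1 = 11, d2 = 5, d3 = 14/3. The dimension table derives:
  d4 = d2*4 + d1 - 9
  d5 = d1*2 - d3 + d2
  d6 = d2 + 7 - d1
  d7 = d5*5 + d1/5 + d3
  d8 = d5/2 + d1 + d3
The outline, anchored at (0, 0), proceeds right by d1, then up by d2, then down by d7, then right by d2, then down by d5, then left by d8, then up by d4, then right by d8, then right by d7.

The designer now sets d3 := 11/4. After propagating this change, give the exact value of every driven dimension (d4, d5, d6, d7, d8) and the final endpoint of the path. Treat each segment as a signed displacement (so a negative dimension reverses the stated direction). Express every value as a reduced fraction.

Apply edit: d3 := 11/4
  d4 = d2*4 + d1 - 9 = 22
  d5 = d1*2 - d3 + d2 = 97/4
  d6 = d2 + 7 - d1 = 1
  d7 = d5*5 + d1/5 + d3 = 631/5
  d8 = d5/2 + d1 + d3 = 207/8
Walk from origin (0, 0):
  seg 1: right by d1 = 11 → (11, 0)
  seg 2: up by d2 = 5 → (11, 5)
  seg 3: down by d7 = 631/5 → (11, -606/5)
  seg 4: right by d2 = 5 → (16, -606/5)
  seg 5: down by d5 = 97/4 → (16, -2909/20)
  seg 6: left by d8 = 207/8 → (-79/8, -2909/20)
  seg 7: up by d4 = 22 → (-79/8, -2469/20)
  seg 8: right by d8 = 207/8 → (16, -2469/20)
  seg 9: right by d7 = 631/5 → (711/5, -2469/20)

d4 = 22
d5 = 97/4
d6 = 1
d7 = 631/5
d8 = 207/8
endpoint = (711/5, -2469/20)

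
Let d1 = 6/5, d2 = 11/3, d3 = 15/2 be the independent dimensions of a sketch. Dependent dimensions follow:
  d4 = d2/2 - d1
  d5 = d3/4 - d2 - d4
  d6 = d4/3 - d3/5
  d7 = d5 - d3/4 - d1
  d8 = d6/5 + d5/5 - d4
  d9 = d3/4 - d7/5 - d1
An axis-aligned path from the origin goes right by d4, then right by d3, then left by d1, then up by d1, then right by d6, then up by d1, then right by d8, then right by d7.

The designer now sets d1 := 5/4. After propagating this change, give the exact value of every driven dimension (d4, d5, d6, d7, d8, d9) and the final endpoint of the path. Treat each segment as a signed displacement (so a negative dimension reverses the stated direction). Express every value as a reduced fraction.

Apply edit: d1 := 5/4
  d4 = d2/2 - d1 = 7/12
  d5 = d3/4 - d2 - d4 = -19/8
  d6 = d4/3 - d3/5 = -47/36
  d7 = d5 - d3/4 - d1 = -11/2
  d8 = d6/5 + d5/5 - d4 = -95/72
  d9 = d3/4 - d7/5 - d1 = 69/40
Walk from origin (0, 0):
  seg 1: right by d4 = 7/12 → (7/12, 0)
  seg 2: right by d3 = 15/2 → (97/12, 0)
  seg 3: left by d1 = 5/4 → (41/6, 0)
  seg 4: up by d1 = 5/4 → (41/6, 5/4)
  seg 5: right by d6 = -47/36 → (199/36, 5/4)
  seg 6: up by d1 = 5/4 → (199/36, 5/2)
  seg 7: right by d8 = -95/72 → (101/24, 5/2)
  seg 8: right by d7 = -11/2 → (-31/24, 5/2)

d4 = 7/12
d5 = -19/8
d6 = -47/36
d7 = -11/2
d8 = -95/72
d9 = 69/40
endpoint = (-31/24, 5/2)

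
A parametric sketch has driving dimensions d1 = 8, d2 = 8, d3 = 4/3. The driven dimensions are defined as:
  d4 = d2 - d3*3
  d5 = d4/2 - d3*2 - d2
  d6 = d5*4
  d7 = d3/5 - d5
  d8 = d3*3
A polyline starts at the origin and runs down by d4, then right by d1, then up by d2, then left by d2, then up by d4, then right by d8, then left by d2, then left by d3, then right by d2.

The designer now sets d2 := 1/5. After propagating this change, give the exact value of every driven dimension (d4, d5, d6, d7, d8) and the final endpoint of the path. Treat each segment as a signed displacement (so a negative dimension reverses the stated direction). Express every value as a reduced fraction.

d4 = -19/5
d5 = -143/30
d6 = -286/15
d7 = 151/30
d8 = 4
endpoint = (157/15, 1/5)

Apply edit: d2 := 1/5
  d4 = d2 - d3*3 = -19/5
  d5 = d4/2 - d3*2 - d2 = -143/30
  d6 = d5*4 = -286/15
  d7 = d3/5 - d5 = 151/30
  d8 = d3*3 = 4
Walk from origin (0, 0):
  seg 1: down by d4 = -19/5 → (0, 19/5)
  seg 2: right by d1 = 8 → (8, 19/5)
  seg 3: up by d2 = 1/5 → (8, 4)
  seg 4: left by d2 = 1/5 → (39/5, 4)
  seg 5: up by d4 = -19/5 → (39/5, 1/5)
  seg 6: right by d8 = 4 → (59/5, 1/5)
  seg 7: left by d2 = 1/5 → (58/5, 1/5)
  seg 8: left by d3 = 4/3 → (154/15, 1/5)
  seg 9: right by d2 = 1/5 → (157/15, 1/5)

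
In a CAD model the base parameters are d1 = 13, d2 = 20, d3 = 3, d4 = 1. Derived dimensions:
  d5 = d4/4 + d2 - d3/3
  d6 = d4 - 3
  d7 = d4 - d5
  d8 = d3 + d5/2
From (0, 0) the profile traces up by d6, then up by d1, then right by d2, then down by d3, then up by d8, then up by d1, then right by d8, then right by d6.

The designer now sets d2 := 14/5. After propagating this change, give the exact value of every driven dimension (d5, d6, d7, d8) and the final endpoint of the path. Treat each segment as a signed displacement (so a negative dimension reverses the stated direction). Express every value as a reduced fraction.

Apply edit: d2 := 14/5
  d5 = d4/4 + d2 - d3/3 = 41/20
  d6 = d4 - 3 = -2
  d7 = d4 - d5 = -21/20
  d8 = d3 + d5/2 = 161/40
Walk from origin (0, 0):
  seg 1: up by d6 = -2 → (0, -2)
  seg 2: up by d1 = 13 → (0, 11)
  seg 3: right by d2 = 14/5 → (14/5, 11)
  seg 4: down by d3 = 3 → (14/5, 8)
  seg 5: up by d8 = 161/40 → (14/5, 481/40)
  seg 6: up by d1 = 13 → (14/5, 1001/40)
  seg 7: right by d8 = 161/40 → (273/40, 1001/40)
  seg 8: right by d6 = -2 → (193/40, 1001/40)

d5 = 41/20
d6 = -2
d7 = -21/20
d8 = 161/40
endpoint = (193/40, 1001/40)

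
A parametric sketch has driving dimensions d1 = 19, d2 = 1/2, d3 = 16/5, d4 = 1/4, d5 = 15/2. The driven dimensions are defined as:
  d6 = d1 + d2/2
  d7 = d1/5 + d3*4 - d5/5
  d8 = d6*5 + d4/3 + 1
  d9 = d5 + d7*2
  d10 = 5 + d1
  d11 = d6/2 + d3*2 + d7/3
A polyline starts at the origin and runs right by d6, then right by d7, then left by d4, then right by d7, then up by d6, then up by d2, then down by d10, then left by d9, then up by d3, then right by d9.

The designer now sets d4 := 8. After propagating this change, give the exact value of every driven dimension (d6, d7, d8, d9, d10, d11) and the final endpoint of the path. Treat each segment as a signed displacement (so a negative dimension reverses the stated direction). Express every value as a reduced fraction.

d6 = 77/4
d7 = 151/10
d8 = 1199/12
d9 = 377/10
d10 = 24
d11 = 2527/120
endpoint = (829/20, -21/20)

Apply edit: d4 := 8
  d6 = d1 + d2/2 = 77/4
  d7 = d1/5 + d3*4 - d5/5 = 151/10
  d8 = d6*5 + d4/3 + 1 = 1199/12
  d9 = d5 + d7*2 = 377/10
  d10 = 5 + d1 = 24
  d11 = d6/2 + d3*2 + d7/3 = 2527/120
Walk from origin (0, 0):
  seg 1: right by d6 = 77/4 → (77/4, 0)
  seg 2: right by d7 = 151/10 → (687/20, 0)
  seg 3: left by d4 = 8 → (527/20, 0)
  seg 4: right by d7 = 151/10 → (829/20, 0)
  seg 5: up by d6 = 77/4 → (829/20, 77/4)
  seg 6: up by d2 = 1/2 → (829/20, 79/4)
  seg 7: down by d10 = 24 → (829/20, -17/4)
  seg 8: left by d9 = 377/10 → (15/4, -17/4)
  seg 9: up by d3 = 16/5 → (15/4, -21/20)
  seg 10: right by d9 = 377/10 → (829/20, -21/20)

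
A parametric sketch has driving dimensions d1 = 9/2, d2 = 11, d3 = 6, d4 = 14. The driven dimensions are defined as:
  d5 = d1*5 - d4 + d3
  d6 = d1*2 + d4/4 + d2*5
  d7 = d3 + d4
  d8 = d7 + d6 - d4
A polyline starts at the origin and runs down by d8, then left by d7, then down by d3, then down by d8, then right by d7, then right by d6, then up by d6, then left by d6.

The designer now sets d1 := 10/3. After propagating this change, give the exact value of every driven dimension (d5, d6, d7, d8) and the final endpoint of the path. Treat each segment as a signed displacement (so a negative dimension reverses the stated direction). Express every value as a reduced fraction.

d5 = 26/3
d6 = 391/6
d7 = 20
d8 = 427/6
endpoint = (0, -499/6)

Apply edit: d1 := 10/3
  d5 = d1*5 - d4 + d3 = 26/3
  d6 = d1*2 + d4/4 + d2*5 = 391/6
  d7 = d3 + d4 = 20
  d8 = d7 + d6 - d4 = 427/6
Walk from origin (0, 0):
  seg 1: down by d8 = 427/6 → (0, -427/6)
  seg 2: left by d7 = 20 → (-20, -427/6)
  seg 3: down by d3 = 6 → (-20, -463/6)
  seg 4: down by d8 = 427/6 → (-20, -445/3)
  seg 5: right by d7 = 20 → (0, -445/3)
  seg 6: right by d6 = 391/6 → (391/6, -445/3)
  seg 7: up by d6 = 391/6 → (391/6, -499/6)
  seg 8: left by d6 = 391/6 → (0, -499/6)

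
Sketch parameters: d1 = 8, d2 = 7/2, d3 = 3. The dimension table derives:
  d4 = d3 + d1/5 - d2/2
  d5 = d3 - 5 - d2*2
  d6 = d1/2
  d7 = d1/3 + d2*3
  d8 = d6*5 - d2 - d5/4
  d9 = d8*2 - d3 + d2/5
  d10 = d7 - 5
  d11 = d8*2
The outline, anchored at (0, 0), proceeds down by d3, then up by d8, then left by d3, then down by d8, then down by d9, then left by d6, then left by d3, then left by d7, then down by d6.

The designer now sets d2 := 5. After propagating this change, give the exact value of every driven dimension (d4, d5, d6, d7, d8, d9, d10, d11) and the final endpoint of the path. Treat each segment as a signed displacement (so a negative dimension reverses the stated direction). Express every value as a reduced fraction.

Apply edit: d2 := 5
  d4 = d3 + d1/5 - d2/2 = 21/10
  d5 = d3 - 5 - d2*2 = -12
  d6 = d1/2 = 4
  d7 = d1/3 + d2*3 = 53/3
  d8 = d6*5 - d2 - d5/4 = 18
  d9 = d8*2 - d3 + d2/5 = 34
  d10 = d7 - 5 = 38/3
  d11 = d8*2 = 36
Walk from origin (0, 0):
  seg 1: down by d3 = 3 → (0, -3)
  seg 2: up by d8 = 18 → (0, 15)
  seg 3: left by d3 = 3 → (-3, 15)
  seg 4: down by d8 = 18 → (-3, -3)
  seg 5: down by d9 = 34 → (-3, -37)
  seg 6: left by d6 = 4 → (-7, -37)
  seg 7: left by d3 = 3 → (-10, -37)
  seg 8: left by d7 = 53/3 → (-83/3, -37)
  seg 9: down by d6 = 4 → (-83/3, -41)

d4 = 21/10
d5 = -12
d6 = 4
d7 = 53/3
d8 = 18
d9 = 34
d10 = 38/3
d11 = 36
endpoint = (-83/3, -41)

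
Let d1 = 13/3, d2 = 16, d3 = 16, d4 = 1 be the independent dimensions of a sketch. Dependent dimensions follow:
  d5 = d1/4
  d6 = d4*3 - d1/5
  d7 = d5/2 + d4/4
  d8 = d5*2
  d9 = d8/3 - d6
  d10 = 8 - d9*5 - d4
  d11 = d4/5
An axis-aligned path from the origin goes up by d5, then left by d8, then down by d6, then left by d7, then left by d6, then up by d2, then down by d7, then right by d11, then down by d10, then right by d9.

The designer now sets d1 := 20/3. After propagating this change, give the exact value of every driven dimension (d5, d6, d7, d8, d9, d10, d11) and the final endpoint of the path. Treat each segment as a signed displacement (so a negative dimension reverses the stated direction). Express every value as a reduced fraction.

Apply edit: d1 := 20/3
  d5 = d1/4 = 5/3
  d6 = d4*3 - d1/5 = 5/3
  d7 = d5/2 + d4/4 = 13/12
  d8 = d5*2 = 10/3
  d9 = d8/3 - d6 = -5/9
  d10 = 8 - d9*5 - d4 = 88/9
  d11 = d4/5 = 1/5
Walk from origin (0, 0):
  seg 1: up by d5 = 5/3 → (0, 5/3)
  seg 2: left by d8 = 10/3 → (-10/3, 5/3)
  seg 3: down by d6 = 5/3 → (-10/3, 0)
  seg 4: left by d7 = 13/12 → (-53/12, 0)
  seg 5: left by d6 = 5/3 → (-73/12, 0)
  seg 6: up by d2 = 16 → (-73/12, 16)
  seg 7: down by d7 = 13/12 → (-73/12, 179/12)
  seg 8: right by d11 = 1/5 → (-353/60, 179/12)
  seg 9: down by d10 = 88/9 → (-353/60, 185/36)
  seg 10: right by d9 = -5/9 → (-1159/180, 185/36)

d5 = 5/3
d6 = 5/3
d7 = 13/12
d8 = 10/3
d9 = -5/9
d10 = 88/9
d11 = 1/5
endpoint = (-1159/180, 185/36)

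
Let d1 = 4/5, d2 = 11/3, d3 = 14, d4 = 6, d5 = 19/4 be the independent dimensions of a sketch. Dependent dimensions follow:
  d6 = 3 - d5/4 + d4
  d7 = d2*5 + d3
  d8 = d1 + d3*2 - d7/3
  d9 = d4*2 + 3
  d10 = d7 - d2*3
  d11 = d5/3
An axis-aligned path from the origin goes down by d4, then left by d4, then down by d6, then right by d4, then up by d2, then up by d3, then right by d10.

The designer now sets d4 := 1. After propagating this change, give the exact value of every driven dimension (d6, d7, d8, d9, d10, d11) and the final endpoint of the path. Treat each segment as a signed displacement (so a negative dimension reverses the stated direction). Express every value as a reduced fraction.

Apply edit: d4 := 1
  d6 = 3 - d5/4 + d4 = 45/16
  d7 = d2*5 + d3 = 97/3
  d8 = d1 + d3*2 - d7/3 = 811/45
  d9 = d4*2 + 3 = 5
  d10 = d7 - d2*3 = 64/3
  d11 = d5/3 = 19/12
Walk from origin (0, 0):
  seg 1: down by d4 = 1 → (0, -1)
  seg 2: left by d4 = 1 → (-1, -1)
  seg 3: down by d6 = 45/16 → (-1, -61/16)
  seg 4: right by d4 = 1 → (0, -61/16)
  seg 5: up by d2 = 11/3 → (0, -7/48)
  seg 6: up by d3 = 14 → (0, 665/48)
  seg 7: right by d10 = 64/3 → (64/3, 665/48)

d6 = 45/16
d7 = 97/3
d8 = 811/45
d9 = 5
d10 = 64/3
d11 = 19/12
endpoint = (64/3, 665/48)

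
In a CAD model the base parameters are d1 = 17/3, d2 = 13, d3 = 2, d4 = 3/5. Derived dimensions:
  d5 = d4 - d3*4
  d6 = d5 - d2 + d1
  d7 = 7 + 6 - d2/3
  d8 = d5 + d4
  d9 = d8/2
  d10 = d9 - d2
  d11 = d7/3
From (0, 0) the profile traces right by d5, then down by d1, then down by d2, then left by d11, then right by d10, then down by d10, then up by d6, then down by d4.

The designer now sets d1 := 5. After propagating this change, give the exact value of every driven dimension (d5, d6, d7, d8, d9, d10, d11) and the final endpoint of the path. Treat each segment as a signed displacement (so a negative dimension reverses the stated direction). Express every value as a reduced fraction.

d5 = -37/5
d6 = -77/5
d7 = 26/3
d8 = -34/5
d9 = -17/5
d10 = -82/5
d11 = 26/9
endpoint = (-1201/45, -88/5)

Apply edit: d1 := 5
  d5 = d4 - d3*4 = -37/5
  d6 = d5 - d2 + d1 = -77/5
  d7 = 7 + 6 - d2/3 = 26/3
  d8 = d5 + d4 = -34/5
  d9 = d8/2 = -17/5
  d10 = d9 - d2 = -82/5
  d11 = d7/3 = 26/9
Walk from origin (0, 0):
  seg 1: right by d5 = -37/5 → (-37/5, 0)
  seg 2: down by d1 = 5 → (-37/5, -5)
  seg 3: down by d2 = 13 → (-37/5, -18)
  seg 4: left by d11 = 26/9 → (-463/45, -18)
  seg 5: right by d10 = -82/5 → (-1201/45, -18)
  seg 6: down by d10 = -82/5 → (-1201/45, -8/5)
  seg 7: up by d6 = -77/5 → (-1201/45, -17)
  seg 8: down by d4 = 3/5 → (-1201/45, -88/5)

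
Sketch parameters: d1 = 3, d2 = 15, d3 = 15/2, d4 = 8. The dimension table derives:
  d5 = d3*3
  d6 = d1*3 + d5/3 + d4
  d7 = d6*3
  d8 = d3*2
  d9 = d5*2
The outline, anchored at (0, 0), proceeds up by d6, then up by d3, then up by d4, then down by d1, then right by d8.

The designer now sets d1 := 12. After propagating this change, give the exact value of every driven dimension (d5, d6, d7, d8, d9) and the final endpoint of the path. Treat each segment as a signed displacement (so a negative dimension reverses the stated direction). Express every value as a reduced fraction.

d5 = 45/2
d6 = 103/2
d7 = 309/2
d8 = 15
d9 = 45
endpoint = (15, 55)

Apply edit: d1 := 12
  d5 = d3*3 = 45/2
  d6 = d1*3 + d5/3 + d4 = 103/2
  d7 = d6*3 = 309/2
  d8 = d3*2 = 15
  d9 = d5*2 = 45
Walk from origin (0, 0):
  seg 1: up by d6 = 103/2 → (0, 103/2)
  seg 2: up by d3 = 15/2 → (0, 59)
  seg 3: up by d4 = 8 → (0, 67)
  seg 4: down by d1 = 12 → (0, 55)
  seg 5: right by d8 = 15 → (15, 55)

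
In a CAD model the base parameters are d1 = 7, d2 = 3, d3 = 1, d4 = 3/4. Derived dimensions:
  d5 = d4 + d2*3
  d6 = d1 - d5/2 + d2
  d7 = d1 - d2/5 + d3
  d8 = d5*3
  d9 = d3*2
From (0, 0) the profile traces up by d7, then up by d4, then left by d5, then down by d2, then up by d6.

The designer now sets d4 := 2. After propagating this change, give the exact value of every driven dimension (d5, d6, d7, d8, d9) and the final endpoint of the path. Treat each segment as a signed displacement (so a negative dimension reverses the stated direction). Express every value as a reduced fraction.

Apply edit: d4 := 2
  d5 = d4 + d2*3 = 11
  d6 = d1 - d5/2 + d2 = 9/2
  d7 = d1 - d2/5 + d3 = 37/5
  d8 = d5*3 = 33
  d9 = d3*2 = 2
Walk from origin (0, 0):
  seg 1: up by d7 = 37/5 → (0, 37/5)
  seg 2: up by d4 = 2 → (0, 47/5)
  seg 3: left by d5 = 11 → (-11, 47/5)
  seg 4: down by d2 = 3 → (-11, 32/5)
  seg 5: up by d6 = 9/2 → (-11, 109/10)

d5 = 11
d6 = 9/2
d7 = 37/5
d8 = 33
d9 = 2
endpoint = (-11, 109/10)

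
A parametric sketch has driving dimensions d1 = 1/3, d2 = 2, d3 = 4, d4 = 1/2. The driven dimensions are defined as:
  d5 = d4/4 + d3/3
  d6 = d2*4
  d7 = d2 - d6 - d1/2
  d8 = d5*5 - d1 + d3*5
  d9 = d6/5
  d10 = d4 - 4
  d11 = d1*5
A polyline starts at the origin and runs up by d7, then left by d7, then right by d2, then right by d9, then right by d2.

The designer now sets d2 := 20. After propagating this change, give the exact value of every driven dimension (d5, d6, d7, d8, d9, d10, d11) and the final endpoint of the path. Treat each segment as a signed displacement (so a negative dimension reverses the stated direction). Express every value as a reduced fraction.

d5 = 35/24
d6 = 80
d7 = -361/6
d8 = 647/24
d9 = 16
d10 = -7/2
d11 = 5/3
endpoint = (697/6, -361/6)

Apply edit: d2 := 20
  d5 = d4/4 + d3/3 = 35/24
  d6 = d2*4 = 80
  d7 = d2 - d6 - d1/2 = -361/6
  d8 = d5*5 - d1 + d3*5 = 647/24
  d9 = d6/5 = 16
  d10 = d4 - 4 = -7/2
  d11 = d1*5 = 5/3
Walk from origin (0, 0):
  seg 1: up by d7 = -361/6 → (0, -361/6)
  seg 2: left by d7 = -361/6 → (361/6, -361/6)
  seg 3: right by d2 = 20 → (481/6, -361/6)
  seg 4: right by d9 = 16 → (577/6, -361/6)
  seg 5: right by d2 = 20 → (697/6, -361/6)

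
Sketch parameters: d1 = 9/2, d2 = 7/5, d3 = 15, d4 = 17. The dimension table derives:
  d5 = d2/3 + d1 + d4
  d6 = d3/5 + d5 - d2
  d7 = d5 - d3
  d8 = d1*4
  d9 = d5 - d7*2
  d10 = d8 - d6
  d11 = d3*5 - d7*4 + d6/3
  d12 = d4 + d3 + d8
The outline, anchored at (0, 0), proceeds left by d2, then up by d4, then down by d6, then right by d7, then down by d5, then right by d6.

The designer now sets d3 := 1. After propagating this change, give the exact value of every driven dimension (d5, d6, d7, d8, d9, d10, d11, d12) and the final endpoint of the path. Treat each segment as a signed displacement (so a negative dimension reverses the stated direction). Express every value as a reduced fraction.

d5 = 659/30
d6 = 623/30
d7 = 629/30
d8 = 18
d9 = -599/30
d10 = -83/30
d11 = -1295/18
d12 = 36
endpoint = (121/3, -386/15)

Apply edit: d3 := 1
  d5 = d2/3 + d1 + d4 = 659/30
  d6 = d3/5 + d5 - d2 = 623/30
  d7 = d5 - d3 = 629/30
  d8 = d1*4 = 18
  d9 = d5 - d7*2 = -599/30
  d10 = d8 - d6 = -83/30
  d11 = d3*5 - d7*4 + d6/3 = -1295/18
  d12 = d4 + d3 + d8 = 36
Walk from origin (0, 0):
  seg 1: left by d2 = 7/5 → (-7/5, 0)
  seg 2: up by d4 = 17 → (-7/5, 17)
  seg 3: down by d6 = 623/30 → (-7/5, -113/30)
  seg 4: right by d7 = 629/30 → (587/30, -113/30)
  seg 5: down by d5 = 659/30 → (587/30, -386/15)
  seg 6: right by d6 = 623/30 → (121/3, -386/15)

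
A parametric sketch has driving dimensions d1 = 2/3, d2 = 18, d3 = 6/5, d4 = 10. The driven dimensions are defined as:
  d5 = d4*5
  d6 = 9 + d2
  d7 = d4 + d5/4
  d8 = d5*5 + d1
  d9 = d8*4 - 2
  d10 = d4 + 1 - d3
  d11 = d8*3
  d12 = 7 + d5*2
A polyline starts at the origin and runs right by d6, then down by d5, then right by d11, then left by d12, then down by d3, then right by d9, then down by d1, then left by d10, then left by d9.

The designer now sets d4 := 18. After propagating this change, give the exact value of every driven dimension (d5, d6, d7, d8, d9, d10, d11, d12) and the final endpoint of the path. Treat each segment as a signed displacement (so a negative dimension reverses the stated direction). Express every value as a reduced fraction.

d5 = 90
d6 = 27
d7 = 81/2
d8 = 1352/3
d9 = 5402/3
d10 = 89/5
d11 = 1352
d12 = 187
endpoint = (5871/5, -1378/15)

Apply edit: d4 := 18
  d5 = d4*5 = 90
  d6 = 9 + d2 = 27
  d7 = d4 + d5/4 = 81/2
  d8 = d5*5 + d1 = 1352/3
  d9 = d8*4 - 2 = 5402/3
  d10 = d4 + 1 - d3 = 89/5
  d11 = d8*3 = 1352
  d12 = 7 + d5*2 = 187
Walk from origin (0, 0):
  seg 1: right by d6 = 27 → (27, 0)
  seg 2: down by d5 = 90 → (27, -90)
  seg 3: right by d11 = 1352 → (1379, -90)
  seg 4: left by d12 = 187 → (1192, -90)
  seg 5: down by d3 = 6/5 → (1192, -456/5)
  seg 6: right by d9 = 5402/3 → (8978/3, -456/5)
  seg 7: down by d1 = 2/3 → (8978/3, -1378/15)
  seg 8: left by d10 = 89/5 → (44623/15, -1378/15)
  seg 9: left by d9 = 5402/3 → (5871/5, -1378/15)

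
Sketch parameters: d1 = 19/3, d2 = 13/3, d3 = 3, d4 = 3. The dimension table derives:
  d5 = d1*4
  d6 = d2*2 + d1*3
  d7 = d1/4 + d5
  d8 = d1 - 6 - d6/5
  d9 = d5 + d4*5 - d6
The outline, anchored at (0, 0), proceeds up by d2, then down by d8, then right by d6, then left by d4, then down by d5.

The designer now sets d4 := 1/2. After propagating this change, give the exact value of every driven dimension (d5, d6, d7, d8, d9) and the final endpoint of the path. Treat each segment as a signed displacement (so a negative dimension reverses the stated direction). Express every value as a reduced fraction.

Apply edit: d4 := 1/2
  d5 = d1*4 = 76/3
  d6 = d2*2 + d1*3 = 83/3
  d7 = d1/4 + d5 = 323/12
  d8 = d1 - 6 - d6/5 = -26/5
  d9 = d5 + d4*5 - d6 = 1/6
Walk from origin (0, 0):
  seg 1: up by d2 = 13/3 → (0, 13/3)
  seg 2: down by d8 = -26/5 → (0, 143/15)
  seg 3: right by d6 = 83/3 → (83/3, 143/15)
  seg 4: left by d4 = 1/2 → (163/6, 143/15)
  seg 5: down by d5 = 76/3 → (163/6, -79/5)

d5 = 76/3
d6 = 83/3
d7 = 323/12
d8 = -26/5
d9 = 1/6
endpoint = (163/6, -79/5)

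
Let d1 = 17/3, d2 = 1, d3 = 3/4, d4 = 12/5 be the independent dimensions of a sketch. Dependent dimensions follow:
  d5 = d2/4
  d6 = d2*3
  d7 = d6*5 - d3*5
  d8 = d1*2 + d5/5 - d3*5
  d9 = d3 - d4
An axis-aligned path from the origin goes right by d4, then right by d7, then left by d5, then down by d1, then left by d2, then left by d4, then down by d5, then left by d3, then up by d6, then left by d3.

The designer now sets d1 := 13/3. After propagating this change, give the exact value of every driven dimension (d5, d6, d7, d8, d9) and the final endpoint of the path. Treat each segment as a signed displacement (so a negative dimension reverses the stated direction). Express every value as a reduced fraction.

d5 = 1/4
d6 = 3
d7 = 45/4
d8 = 149/30
d9 = -33/20
endpoint = (17/2, -19/12)

Apply edit: d1 := 13/3
  d5 = d2/4 = 1/4
  d6 = d2*3 = 3
  d7 = d6*5 - d3*5 = 45/4
  d8 = d1*2 + d5/5 - d3*5 = 149/30
  d9 = d3 - d4 = -33/20
Walk from origin (0, 0):
  seg 1: right by d4 = 12/5 → (12/5, 0)
  seg 2: right by d7 = 45/4 → (273/20, 0)
  seg 3: left by d5 = 1/4 → (67/5, 0)
  seg 4: down by d1 = 13/3 → (67/5, -13/3)
  seg 5: left by d2 = 1 → (62/5, -13/3)
  seg 6: left by d4 = 12/5 → (10, -13/3)
  seg 7: down by d5 = 1/4 → (10, -55/12)
  seg 8: left by d3 = 3/4 → (37/4, -55/12)
  seg 9: up by d6 = 3 → (37/4, -19/12)
  seg 10: left by d3 = 3/4 → (17/2, -19/12)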